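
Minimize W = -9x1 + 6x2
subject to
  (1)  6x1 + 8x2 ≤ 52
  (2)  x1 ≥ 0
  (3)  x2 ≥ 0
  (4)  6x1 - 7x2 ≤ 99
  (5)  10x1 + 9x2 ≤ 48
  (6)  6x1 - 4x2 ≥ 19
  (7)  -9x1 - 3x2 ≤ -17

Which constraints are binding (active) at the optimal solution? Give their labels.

(3) and (5)

Feasible corners and W = -9x1 + 6x2:
  (24/5, 0) → W = -216/5
  (19/6, 0) → W = -57/2
  (363/94, 49/47) → W = -57/2

The minimum is at (24/5, 0). Substituting into each constraint, equality holds for (3) and (5); the remaining constraints have slack.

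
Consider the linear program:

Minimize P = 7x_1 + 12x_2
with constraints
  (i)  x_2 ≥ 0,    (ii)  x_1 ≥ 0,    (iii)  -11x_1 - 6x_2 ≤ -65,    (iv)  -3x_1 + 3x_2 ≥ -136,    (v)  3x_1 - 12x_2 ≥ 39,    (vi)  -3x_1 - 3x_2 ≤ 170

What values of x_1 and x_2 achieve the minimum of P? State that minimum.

x_1 = 13, x_2 = 0, minimum P = 91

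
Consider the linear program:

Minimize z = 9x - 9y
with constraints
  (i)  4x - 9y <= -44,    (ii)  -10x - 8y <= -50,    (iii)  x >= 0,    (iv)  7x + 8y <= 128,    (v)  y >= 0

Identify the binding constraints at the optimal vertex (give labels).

Extreme points and z = 9x - 9y:
  (49/61, 320/61) → z = -2439/61
  (160/19, 164/19) → z = -36/19
  (0, 25/4) → z = -225/4
  (0, 16) → z = -144

The minimum is at (0, 16). Substituting into each constraint, equality holds for (iii) and (iv); the remaining constraints have slack.

(iii) and (iv)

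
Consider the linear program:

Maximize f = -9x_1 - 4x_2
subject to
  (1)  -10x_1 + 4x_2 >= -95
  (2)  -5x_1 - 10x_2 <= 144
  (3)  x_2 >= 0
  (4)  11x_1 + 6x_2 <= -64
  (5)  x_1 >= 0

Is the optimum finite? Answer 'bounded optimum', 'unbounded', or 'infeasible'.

The boundaries -10x_1 + 4x_2 = -95 and x_2 = 0 meet at (19/2, 0), but that point violates 11x_1 + 6x_2 ≤ -64. Every candidate vertex is excluded by some other constraint, so the feasible region is empty.

infeasible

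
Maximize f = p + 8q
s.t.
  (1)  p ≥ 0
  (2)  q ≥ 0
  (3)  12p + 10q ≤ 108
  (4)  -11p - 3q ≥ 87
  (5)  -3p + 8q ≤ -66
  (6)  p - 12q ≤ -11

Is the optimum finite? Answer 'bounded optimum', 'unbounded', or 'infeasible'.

The boundaries -3p + 8q = -66 and p - 12q = -11 meet at (220/7, 99/28), but that point violates 12p + 10q ≤ 108. Every candidate vertex is excluded by some other constraint, so the feasible region is empty.

infeasible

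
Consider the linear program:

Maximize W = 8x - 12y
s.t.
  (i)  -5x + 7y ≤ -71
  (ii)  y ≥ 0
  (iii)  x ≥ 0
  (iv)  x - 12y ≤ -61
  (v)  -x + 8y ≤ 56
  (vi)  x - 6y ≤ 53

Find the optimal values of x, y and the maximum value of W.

The optimum lies where -x + 8y = 56 and x - 6y = 53.
Solving simultaneously gives x = 380, y = 109/2.

x = 380, y = 109/2, maximum W = 2386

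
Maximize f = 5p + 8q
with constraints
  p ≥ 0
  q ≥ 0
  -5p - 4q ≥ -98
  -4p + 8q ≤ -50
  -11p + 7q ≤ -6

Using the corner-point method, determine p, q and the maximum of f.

p = 123/7, q = 71/28, maximum f = 757/7

Corner points and f = 5p + 8q:
  (98/5, 0) → f = 98
  (25/2, 0) → f = 125/2
  (123/7, 71/28) → f = 757/7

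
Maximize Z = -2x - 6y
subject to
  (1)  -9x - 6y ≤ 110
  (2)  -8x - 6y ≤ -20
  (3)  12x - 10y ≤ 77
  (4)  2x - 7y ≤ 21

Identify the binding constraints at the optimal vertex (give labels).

Corner points and Z = -2x - 6y:
  (-130, 530/3) → Z = -800
  (133/34, -32/17) → Z = 59/17
  (329/64, -49/32) → Z = -35/32
The feasible region is unbounded (it extends along (-2, 3), (5, 6)), but Z strictly decreases along every unbounded feasible direction, so there is no improving ray and the maximum is attained at a vertex.

The maximum is at (133/34, -32/17). Substituting into each constraint, equality holds for (2) and (4); the remaining constraints have slack.

(2) and (4)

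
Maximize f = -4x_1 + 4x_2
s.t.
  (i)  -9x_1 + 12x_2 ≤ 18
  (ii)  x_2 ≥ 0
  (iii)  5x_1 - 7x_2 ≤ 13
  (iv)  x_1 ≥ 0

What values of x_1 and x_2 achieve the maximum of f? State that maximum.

x_1 = 0, x_2 = 3/2, maximum f = 6

The feasible region is unbounded (it extends along (4, 3), (7, 5)), but f strictly decreases along every unbounded feasible direction, so there is no improving ray and the maximum is attained at a vertex.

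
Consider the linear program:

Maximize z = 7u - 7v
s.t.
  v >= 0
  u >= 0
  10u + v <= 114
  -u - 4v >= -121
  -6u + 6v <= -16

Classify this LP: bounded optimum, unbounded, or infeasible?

bounded optimum

Extreme points and z = 7u - 7v:
  (57/5, 0) → z = 399/5
  (8/3, 0) → z = 56/3
  (350/33, 262/33) → z = 56/3
The feasible region has finitely many vertices and no improving ray; the maximum is 399/5 at (57/5, 0).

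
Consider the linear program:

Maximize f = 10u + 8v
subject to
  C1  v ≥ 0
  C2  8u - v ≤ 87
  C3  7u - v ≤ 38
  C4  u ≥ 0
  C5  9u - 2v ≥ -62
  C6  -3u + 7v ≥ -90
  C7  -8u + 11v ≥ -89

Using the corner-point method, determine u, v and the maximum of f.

Corner points and f = 10u + 8v:
  (38/7, 0) → f = 380/7
  (0, 0) → f = 0
  (138/5, 776/5) → f = 7588/5
  (0, 31) → f = 248

The optimum lies where 7u - v = 38 and 9u - 2v = -62.
Solving simultaneously gives u = 138/5, v = 776/5.

u = 138/5, v = 776/5, maximum f = 7588/5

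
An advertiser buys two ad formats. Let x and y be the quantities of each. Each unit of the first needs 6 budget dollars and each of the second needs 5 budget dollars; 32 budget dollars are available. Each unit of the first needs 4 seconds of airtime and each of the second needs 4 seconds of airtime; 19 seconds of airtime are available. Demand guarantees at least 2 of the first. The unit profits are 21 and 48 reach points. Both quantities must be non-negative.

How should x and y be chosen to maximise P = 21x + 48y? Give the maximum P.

x = 2, y = 11/4, maximum P = 174

Corner points and P = 21x + 48y:
  (19/4, 0) → P = 399/4
  (2, 0) → P = 42
  (2, 11/4) → P = 174

The binding constraints are 4x + 4y = 19 and x = 2.
Solving simultaneously gives x = 2, y = 11/4.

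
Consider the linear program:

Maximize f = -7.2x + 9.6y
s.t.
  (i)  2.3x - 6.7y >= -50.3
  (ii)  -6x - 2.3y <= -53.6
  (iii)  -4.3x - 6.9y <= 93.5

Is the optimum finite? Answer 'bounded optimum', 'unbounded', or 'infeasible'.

bounded optimum

Extreme points and f = -7.2x + 9.6y:
  (24343/4549, 42508/4549) → f = 1164036/22745
  (2543/137, -79148/3151) → f = -5904708/15755
The feasible region has finitely many vertices and no improving ray; the maximum is 1164036/22745 at (24343/4549, 42508/4549).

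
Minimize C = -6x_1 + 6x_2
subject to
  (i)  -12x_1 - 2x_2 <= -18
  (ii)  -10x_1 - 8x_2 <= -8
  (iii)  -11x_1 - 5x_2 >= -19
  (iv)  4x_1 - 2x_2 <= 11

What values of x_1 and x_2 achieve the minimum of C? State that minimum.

Vertices and C = -6x_1 + 6x_2:
  (32/19, -21/19) → C = -318/19
  (26/19, 15/19) → C = -66/19
  (2, -3/2) → C = -21
  (31/14, -15/14) → C = -138/7

x_1 = 2, x_2 = -3/2, minimum C = -21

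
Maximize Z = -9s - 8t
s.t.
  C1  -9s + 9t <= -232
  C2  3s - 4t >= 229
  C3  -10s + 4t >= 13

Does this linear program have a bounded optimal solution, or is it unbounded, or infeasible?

From the feasible point (-1133/9, -455/3), moving in the direction (-9, -9) keeps every constraint satisfied while Z increases without bound.

unbounded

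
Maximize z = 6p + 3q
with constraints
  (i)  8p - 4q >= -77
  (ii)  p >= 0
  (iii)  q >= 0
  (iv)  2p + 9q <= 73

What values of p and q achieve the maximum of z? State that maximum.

p = 73/2, q = 0, maximum z = 219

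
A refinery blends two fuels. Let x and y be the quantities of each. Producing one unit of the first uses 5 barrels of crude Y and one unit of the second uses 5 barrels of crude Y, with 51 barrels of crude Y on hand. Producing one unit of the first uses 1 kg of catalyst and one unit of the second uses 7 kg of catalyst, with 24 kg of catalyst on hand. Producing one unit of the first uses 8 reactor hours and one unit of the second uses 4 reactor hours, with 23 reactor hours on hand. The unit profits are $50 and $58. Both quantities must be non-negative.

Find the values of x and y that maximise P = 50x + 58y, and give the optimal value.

x = 5/4, y = 13/4, maximum P = 251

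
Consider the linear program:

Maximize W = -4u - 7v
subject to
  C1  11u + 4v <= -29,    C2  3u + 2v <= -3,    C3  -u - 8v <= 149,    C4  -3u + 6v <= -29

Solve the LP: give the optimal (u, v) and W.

Extreme points and W = -4u - 7v:
  (13/3, -115/6) → W = 701/6
  (-29/39, -203/39) → W = 1537/39
  (-331/15, -238/15) → W = 598/3

At the optimal vertex, -u - 8v = 149 and -3u + 6v = -29.
Solving simultaneously gives u = -331/15, v = -238/15.

u = -331/15, v = -238/15, maximum W = 598/3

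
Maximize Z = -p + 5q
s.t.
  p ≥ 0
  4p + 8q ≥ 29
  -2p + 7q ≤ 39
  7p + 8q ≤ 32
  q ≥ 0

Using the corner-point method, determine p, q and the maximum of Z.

Extreme points and Z = -p + 5q:
  (0, 29/8) → Z = 145/8
  (0, 4) → Z = 20
  (1, 25/8) → Z = 117/8

The binding constraints are p = 0 and 7p + 8q = 32.
Solving simultaneously gives p = 0, q = 4.

p = 0, q = 4, maximum Z = 20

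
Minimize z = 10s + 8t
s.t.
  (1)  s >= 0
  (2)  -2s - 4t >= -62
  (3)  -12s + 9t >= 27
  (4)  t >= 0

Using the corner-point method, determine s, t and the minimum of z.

s = 0, t = 3, minimum z = 24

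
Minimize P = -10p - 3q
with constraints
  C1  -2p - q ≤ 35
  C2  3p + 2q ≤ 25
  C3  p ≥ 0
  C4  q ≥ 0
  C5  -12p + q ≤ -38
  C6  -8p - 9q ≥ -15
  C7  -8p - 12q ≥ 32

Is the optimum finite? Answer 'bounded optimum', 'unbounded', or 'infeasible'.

The boundaries -2p - q = 35 and -12p + q = -38 meet at (3/14, -248/7), but that point violates q ≥ 0. Every candidate vertex is excluded by some other constraint, so the feasible region is empty.

infeasible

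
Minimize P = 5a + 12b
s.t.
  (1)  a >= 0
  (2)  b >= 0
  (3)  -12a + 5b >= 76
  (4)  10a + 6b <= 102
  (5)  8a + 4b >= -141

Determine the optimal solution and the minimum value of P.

a = 0, b = 76/5, minimum P = 912/5

Corner points and P = 5a + 12b:
  (0, 76/5) → P = 912/5
  (0, 17) → P = 204
  (27/61, 992/61) → P = 12039/61

At the optimal vertex, a = 0 and -12a + 5b = 76.
Solving simultaneously gives a = 0, b = 76/5.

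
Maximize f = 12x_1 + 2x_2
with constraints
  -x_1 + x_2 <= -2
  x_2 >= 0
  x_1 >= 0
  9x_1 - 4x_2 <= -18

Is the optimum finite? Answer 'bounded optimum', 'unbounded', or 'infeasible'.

The boundaries -x_1 + x_2 = -2 and x_2 = 0 meet at (2, 0), but that point violates 9x_1 - 4x_2 ≤ -18. Every candidate vertex is excluded by some other constraint, so the feasible region is empty.

infeasible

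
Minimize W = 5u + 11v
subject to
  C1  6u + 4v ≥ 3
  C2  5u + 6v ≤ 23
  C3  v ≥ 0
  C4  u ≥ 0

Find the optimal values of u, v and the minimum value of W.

Feasible corners and W = 5u + 11v:
  (1/2, 0) → W = 5/2
  (0, 3/4) → W = 33/4
  (23/5, 0) → W = 23
  (0, 23/6) → W = 253/6

At the optimal vertex, 6u + 4v = 3 and v = 0.
Solving simultaneously gives u = 1/2, v = 0.

u = 1/2, v = 0, minimum W = 5/2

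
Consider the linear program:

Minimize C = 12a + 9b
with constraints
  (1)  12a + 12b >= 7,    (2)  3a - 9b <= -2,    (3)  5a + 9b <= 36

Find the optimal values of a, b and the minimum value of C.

a = -123/16, b = 397/48, minimum C = -285/16

At the optimal vertex, 12a + 12b = 7 and 5a + 9b = 36.
Solving simultaneously gives a = -123/16, b = 397/48.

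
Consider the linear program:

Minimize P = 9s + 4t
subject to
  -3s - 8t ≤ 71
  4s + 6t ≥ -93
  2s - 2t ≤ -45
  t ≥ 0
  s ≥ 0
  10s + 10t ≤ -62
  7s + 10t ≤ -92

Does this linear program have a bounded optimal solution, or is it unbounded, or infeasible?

infeasible

The boundaries 4s + 6t = -93 and t = 0 meet at (-93/4, 0), but that point violates s ≥ 0. Every candidate vertex is excluded by some other constraint, so the feasible region is empty.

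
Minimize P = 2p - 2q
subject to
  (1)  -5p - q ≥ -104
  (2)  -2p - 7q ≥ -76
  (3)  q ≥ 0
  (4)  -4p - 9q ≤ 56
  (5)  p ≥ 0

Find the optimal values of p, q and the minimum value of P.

At the optimal vertex, -2p - 7q = -76 and p = 0.
Solving simultaneously gives p = 0, q = 76/7.

p = 0, q = 76/7, minimum P = -152/7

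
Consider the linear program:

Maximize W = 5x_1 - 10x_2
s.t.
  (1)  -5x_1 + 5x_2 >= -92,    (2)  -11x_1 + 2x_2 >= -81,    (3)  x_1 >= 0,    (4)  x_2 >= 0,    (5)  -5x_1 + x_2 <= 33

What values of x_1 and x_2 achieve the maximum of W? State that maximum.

Corner points and W = 5x_1 - 10x_2:
  (81/11, 0) → W = 405/11
  (147, 768) → W = -6945
  (0, 0) → W = 0
  (0, 33) → W = -330

x_1 = 81/11, x_2 = 0, maximum W = 405/11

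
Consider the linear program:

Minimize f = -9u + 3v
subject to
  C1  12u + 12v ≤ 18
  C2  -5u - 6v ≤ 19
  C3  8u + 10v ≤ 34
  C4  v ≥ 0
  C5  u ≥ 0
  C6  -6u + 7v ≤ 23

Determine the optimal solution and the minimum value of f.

Corner points and f = -9u + 3v:
  (3/2, 0) → f = -27/2
  (0, 3/2) → f = 9/2
  (0, 0) → f = 0

The optimum lies where 12u + 12v = 18 and v = 0.
Solving simultaneously gives u = 3/2, v = 0.

u = 3/2, v = 0, minimum f = -27/2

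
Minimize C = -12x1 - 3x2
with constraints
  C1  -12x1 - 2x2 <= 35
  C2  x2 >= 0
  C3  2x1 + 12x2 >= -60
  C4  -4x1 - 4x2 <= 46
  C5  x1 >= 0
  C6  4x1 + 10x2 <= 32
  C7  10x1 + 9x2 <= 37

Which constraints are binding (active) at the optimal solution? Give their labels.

Feasible corners and C = -12x1 - 3x2:
  (0, 0) → C = 0
  (37/10, 0) → C = -222/5
  (0, 16/5) → C = -48/5
  (41/32, 43/16) → C = -375/16

The minimum is at (37/10, 0). Substituting into each constraint, equality holds for C2 and C7; the remaining constraints have slack.

C2 and C7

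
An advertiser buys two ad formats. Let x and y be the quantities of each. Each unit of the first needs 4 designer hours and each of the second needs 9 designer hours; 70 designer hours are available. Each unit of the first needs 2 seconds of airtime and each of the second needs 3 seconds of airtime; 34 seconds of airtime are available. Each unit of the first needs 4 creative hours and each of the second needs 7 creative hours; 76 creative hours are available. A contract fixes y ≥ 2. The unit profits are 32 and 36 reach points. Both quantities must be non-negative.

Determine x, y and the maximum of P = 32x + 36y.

Corner points and P = 32x + 36y:
  (0, 70/9) → P = 280
  (0, 2) → P = 72
  (13, 2) → P = 488

The binding constraints are 4x + 9y = 70 and y = 2.
Solving simultaneously gives x = 13, y = 2.

x = 13, y = 2, maximum P = 488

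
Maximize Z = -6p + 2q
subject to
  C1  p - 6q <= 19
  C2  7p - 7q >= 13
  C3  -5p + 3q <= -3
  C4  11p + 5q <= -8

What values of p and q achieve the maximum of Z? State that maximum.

Vertices and Z = -6p + 2q:
  (-13/9, -92/27) → Z = 50/27
  (47/71, -217/71) → Z = -716/71
  (-9/7, -22/7) → Z = 10/7
  (9/112, -199/112) → Z = -113/28

The optimum lies where p - 6q = 19 and -5p + 3q = -3.
Solving simultaneously gives p = -13/9, q = -92/27.

p = -13/9, q = -92/27, maximum Z = 50/27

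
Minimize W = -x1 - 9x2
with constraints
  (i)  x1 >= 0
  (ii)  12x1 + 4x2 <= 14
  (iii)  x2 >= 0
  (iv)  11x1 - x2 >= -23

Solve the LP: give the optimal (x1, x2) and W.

Feasible corners and W = -x1 - 9x2:
  (0, 7/2) → W = -63/2
  (0, 0) → W = 0
  (7/6, 0) → W = -7/6

The binding constraints are x1 = 0 and 12x1 + 4x2 = 14.
Solving simultaneously gives x1 = 0, x2 = 7/2.

x1 = 0, x2 = 7/2, minimum W = -63/2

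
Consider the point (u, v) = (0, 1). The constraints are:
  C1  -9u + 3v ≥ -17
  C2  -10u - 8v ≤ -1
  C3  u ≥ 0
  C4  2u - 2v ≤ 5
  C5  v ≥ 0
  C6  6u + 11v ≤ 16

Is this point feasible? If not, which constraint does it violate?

C1: 3 ≥ -17 ✓
C2: -8 ≤ -1 ✓
C3: 0 ≥ 0 ✓
C4: -2 ≤ 5 ✓
C5: 1 ≥ 0 ✓
C6: 11 ≤ 16 ✓

feasible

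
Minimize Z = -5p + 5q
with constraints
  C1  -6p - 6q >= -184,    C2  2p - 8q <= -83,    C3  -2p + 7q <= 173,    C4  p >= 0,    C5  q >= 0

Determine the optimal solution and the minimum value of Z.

p = 487/30, q = 433/30, minimum Z = -9

Extreme points and Z = -5p + 5q:
  (487/30, 433/30) → Z = -9
  (125/27, 703/27) → Z = 2890/27
  (0, 83/8) → Z = 415/8
  (0, 173/7) → Z = 865/7

At the optimal vertex, -6p - 6q = -184 and 2p - 8q = -83.
Solving simultaneously gives p = 487/30, q = 433/30.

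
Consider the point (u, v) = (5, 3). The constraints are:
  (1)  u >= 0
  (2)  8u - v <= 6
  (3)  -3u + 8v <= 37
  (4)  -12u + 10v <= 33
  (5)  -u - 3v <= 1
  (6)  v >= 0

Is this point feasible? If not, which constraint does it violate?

Constraint (2): 8u - v = 37, which is not ≤ 6. All other constraints are satisfied.

not feasible — violates (2)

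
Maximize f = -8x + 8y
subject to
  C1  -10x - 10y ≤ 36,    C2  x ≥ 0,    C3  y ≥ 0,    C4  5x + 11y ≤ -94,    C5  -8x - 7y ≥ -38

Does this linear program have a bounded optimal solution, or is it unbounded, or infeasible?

infeasible

The boundaries -10x - 10y = 36 and 5x + 11y = -94 meet at (136/15, -38/3), but that point violates y ≥ 0. Every candidate vertex is excluded by some other constraint, so the feasible region is empty.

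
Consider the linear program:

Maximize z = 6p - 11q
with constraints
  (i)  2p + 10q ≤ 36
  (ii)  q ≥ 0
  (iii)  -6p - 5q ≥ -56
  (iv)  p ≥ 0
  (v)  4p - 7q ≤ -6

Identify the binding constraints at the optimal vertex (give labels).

(iv) and (v)

Feasible corners and z = 6p - 11q:
  (0, 18/5) → z = -198/5
  (32/9, 26/9) → z = -94/9
  (0, 6/7) → z = -66/7

The maximum is at (0, 6/7). Substituting into each constraint, equality holds for (iv) and (v); the remaining constraints have slack.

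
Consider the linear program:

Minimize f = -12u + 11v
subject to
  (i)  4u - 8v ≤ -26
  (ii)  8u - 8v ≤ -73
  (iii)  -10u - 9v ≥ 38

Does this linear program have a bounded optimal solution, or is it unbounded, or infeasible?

bounded optimum

Extreme points and f = -12u + 11v:
  (-47/4, -21/8) → f = 897/8
  (-961/152, 213/76) → f = 8109/76
The feasible region has finitely many vertices and no improving ray; the minimum is 8109/76 at (-961/152, 213/76).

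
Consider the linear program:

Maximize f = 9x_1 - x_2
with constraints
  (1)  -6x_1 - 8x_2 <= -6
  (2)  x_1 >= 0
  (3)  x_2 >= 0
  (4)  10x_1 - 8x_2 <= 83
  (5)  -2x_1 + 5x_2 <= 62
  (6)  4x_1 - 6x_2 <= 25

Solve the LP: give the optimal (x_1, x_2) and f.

Feasible corners and f = 9x_1 - x_2:
  (0, 3/4) → f = -3/4
  (1, 0) → f = 9
  (0, 62/5) → f = -62/5
  (25/4, 0) → f = 225/4
  (911/34, 393/17) → f = 7413/34
  (149/14, 41/14) → f = 650/7

At the optimal vertex, 10x_1 - 8x_2 = 83 and -2x_1 + 5x_2 = 62.
Solving simultaneously gives x_1 = 911/34, x_2 = 393/17.

x_1 = 911/34, x_2 = 393/17, maximum f = 7413/34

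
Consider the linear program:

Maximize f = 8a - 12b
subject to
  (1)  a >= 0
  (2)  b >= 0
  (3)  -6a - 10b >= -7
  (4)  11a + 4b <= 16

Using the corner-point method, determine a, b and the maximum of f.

a = 7/6, b = 0, maximum f = 28/3

Feasible corners and f = 8a - 12b:
  (0, 0) → f = 0
  (0, 7/10) → f = -42/5
  (7/6, 0) → f = 28/3

The binding constraints are b = 0 and -6a - 10b = -7.
Solving simultaneously gives a = 7/6, b = 0.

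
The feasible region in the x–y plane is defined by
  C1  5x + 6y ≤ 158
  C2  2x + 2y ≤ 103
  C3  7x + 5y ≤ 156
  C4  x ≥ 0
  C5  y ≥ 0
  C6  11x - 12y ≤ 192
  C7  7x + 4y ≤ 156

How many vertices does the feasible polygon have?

5

Intersecting each pair of boundary lines and keeping only the points that satisfy every inequality leaves:
  (146/17, 326/17)
  (0, 79/3)
  (2832/139, 372/139)
  (0, 0)
  (192/11, 0)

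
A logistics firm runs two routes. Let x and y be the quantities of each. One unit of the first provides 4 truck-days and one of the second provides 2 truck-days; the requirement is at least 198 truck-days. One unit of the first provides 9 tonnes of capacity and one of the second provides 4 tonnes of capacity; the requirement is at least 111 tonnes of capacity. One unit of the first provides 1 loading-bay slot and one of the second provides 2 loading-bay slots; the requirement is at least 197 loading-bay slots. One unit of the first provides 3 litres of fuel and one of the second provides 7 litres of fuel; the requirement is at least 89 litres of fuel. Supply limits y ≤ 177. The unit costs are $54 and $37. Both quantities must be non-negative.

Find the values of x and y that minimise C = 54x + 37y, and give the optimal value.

Vertices and C = 54x + 37y:
  (0, 99) → C = 3663
  (0, 177) → C = 6549
  (197, 0) → C = 10638
  (1/3, 295/3) → C = 10969/3
The feasible region is unbounded (it extends along (1, 0)), but C strictly increases along every unbounded feasible direction, so there is no improving ray and the minimum is attained at a vertex.

The binding constraints are 4x + 2y = 198 and x + 2y = 197.
Solving simultaneously gives x = 1/3, y = 295/3.

x = 1/3, y = 295/3, minimum C = 10969/3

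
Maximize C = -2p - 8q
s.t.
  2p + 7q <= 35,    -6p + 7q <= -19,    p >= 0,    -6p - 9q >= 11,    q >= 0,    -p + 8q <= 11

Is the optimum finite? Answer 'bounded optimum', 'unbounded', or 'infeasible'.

infeasible

The boundaries 2p + 7q = 35 and q = 0 meet at (35/2, 0), but that point violates -6p - 9q ≥ 11. Every candidate vertex is excluded by some other constraint, so the feasible region is empty.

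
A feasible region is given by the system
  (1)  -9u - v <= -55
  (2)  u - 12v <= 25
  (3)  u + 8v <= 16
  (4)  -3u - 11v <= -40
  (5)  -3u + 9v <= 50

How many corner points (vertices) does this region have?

Intersecting each pair of boundary lines and keeping only the points that satisfy every inequality leaves:
  (98/5, -9/20)
  (755/47, -35/47)
  (144/13, 8/13)

3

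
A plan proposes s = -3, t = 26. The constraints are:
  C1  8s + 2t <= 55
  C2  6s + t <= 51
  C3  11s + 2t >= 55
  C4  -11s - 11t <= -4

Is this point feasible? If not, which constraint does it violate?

Constraint C3: 11s + 2t = 19, which is not ≥ 55. All other constraints are satisfied.

not feasible — violates C3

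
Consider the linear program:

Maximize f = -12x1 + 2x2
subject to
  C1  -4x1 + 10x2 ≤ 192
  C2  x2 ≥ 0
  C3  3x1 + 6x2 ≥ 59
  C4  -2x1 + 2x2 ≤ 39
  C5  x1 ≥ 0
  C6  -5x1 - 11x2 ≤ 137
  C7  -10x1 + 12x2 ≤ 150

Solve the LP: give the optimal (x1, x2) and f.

x1 = 0, x2 = 25/2, maximum f = 25

Feasible corners and f = -12x1 + 2x2:
  (201/13, 330/13) → f = -1752/13
  (59/3, 0) → f = -236
  (0, 59/6) → f = 59/3
  (0, 25/2) → f = 25
The feasible region is unbounded (it extends along (5, 2), (1, 0)), but f strictly decreases along every unbounded feasible direction, so there is no improving ray and the maximum is attained at a vertex.

At the optimal vertex, x1 = 0 and -10x1 + 12x2 = 150.
Solving simultaneously gives x1 = 0, x2 = 25/2.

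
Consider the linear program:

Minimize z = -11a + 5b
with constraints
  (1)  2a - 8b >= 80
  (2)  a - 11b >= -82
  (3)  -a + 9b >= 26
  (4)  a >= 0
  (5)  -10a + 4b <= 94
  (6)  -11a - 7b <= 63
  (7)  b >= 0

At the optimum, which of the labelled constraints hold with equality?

(2) and (3)

Corner points and z = -11a + 5b:
  (768/7, 122/7) → z = -7838/7
  (464/5, 66/5) → z = -4774/5
  (226, 28) → z = -2346

The minimum is at (226, 28). Substituting into each constraint, equality holds for (2) and (3); the remaining constraints have slack.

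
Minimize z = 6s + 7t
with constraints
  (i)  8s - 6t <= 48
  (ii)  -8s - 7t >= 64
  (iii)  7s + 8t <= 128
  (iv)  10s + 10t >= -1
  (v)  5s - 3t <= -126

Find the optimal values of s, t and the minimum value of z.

s = -633/10, t = 316/5, minimum z = 313/5

The optimum lies where -8s - 7t = 64 and 10s + 10t = -1.
Solving simultaneously gives s = -633/10, t = 316/5.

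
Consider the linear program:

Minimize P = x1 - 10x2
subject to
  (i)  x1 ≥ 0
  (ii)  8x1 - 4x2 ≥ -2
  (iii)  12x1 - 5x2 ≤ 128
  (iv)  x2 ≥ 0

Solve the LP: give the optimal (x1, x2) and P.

Corner points and P = x1 - 10x2:
  (0, 1/2) → P = -5
  (0, 0) → P = 0
  (261/4, 131) → P = -4979/4
  (32/3, 0) → P = 32/3

The optimum lies where 8x1 - 4x2 = -2 and 12x1 - 5x2 = 128.
Solving simultaneously gives x1 = 261/4, x2 = 131.

x1 = 261/4, x2 = 131, minimum P = -4979/4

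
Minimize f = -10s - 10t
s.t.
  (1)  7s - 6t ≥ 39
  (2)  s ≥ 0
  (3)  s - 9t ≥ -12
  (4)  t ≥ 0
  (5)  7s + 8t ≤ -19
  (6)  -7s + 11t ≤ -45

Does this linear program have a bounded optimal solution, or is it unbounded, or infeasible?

The boundaries 7s - 6t = 39 and s = 0 meet at (0, -13/2), but that point violates t ≥ 0. Every candidate vertex is excluded by some other constraint, so the feasible region is empty.

infeasible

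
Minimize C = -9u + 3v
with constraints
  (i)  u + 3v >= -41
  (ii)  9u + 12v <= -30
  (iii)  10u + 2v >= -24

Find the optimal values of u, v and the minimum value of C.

u = 134/5, v = -113/5, minimum C = -309

Feasible corners and C = -9u + 3v:
  (134/5, -113/5) → C = -309
  (5/14, -193/14) → C = -312/7
  (-38/17, -14/17) → C = 300/17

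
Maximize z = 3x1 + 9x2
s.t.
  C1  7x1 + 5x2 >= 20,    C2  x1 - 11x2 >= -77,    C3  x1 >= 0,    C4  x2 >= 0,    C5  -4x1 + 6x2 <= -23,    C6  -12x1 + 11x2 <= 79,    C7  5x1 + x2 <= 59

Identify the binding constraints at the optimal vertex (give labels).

C5 and C7

Corner points and z = 3x1 + 9x2:
  (23/4, 0) → z = 69/4
  (59/5, 0) → z = 177/5
  (377/34, 121/34) → z = 1110/17

The maximum is at (377/34, 121/34). Substituting into each constraint, equality holds for C5 and C7; the remaining constraints have slack.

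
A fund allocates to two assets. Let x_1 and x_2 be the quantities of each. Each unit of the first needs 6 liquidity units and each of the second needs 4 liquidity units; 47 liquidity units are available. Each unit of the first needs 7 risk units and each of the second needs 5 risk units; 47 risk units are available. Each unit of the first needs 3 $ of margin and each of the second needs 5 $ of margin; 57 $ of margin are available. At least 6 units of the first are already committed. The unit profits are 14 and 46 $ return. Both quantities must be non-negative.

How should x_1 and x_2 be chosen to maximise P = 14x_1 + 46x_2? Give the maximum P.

Feasible corners and P = 14x_1 + 46x_2:
  (47/7, 0) → P = 94
  (6, 0) → P = 84
  (6, 1) → P = 130

The optimum lies where 7x_1 + 5x_2 = 47 and x_1 = 6.
Solving simultaneously gives x_1 = 6, x_2 = 1.

x_1 = 6, x_2 = 1, maximum P = 130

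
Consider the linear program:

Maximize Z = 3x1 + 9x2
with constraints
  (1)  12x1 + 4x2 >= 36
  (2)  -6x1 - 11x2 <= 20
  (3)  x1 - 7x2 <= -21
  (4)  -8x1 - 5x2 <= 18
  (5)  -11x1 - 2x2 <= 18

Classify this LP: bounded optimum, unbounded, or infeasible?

From the feasible point (21/11, 36/11), moving in the direction (-2, 11) keeps every constraint satisfied while Z increases without bound.

unbounded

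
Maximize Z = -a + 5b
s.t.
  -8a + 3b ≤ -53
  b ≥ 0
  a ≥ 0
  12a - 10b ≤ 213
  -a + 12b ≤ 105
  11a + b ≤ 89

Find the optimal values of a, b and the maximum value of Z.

a = 320/41, b = 129/41, maximum Z = 325/41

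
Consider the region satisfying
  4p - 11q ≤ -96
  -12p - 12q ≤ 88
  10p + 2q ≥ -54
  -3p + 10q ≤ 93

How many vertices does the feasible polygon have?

Pairwise boundary intersections that survive every other constraint:
  (-393/59, 372/59)
  (9, 12)
  (-363/53, 384/53)

3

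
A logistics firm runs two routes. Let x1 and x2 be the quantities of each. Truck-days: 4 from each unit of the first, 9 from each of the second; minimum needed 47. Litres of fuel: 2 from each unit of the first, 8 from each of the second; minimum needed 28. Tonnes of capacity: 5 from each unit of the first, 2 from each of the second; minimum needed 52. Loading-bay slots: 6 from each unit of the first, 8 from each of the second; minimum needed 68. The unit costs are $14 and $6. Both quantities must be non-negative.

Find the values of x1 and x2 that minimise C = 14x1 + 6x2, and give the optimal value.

x1 = 10, x2 = 1, minimum C = 146

Extreme points and C = 14x1 + 6x2:
  (0, 26) → C = 156
  (14, 0) → C = 196
  (10, 1) → C = 146
The feasible region is unbounded (it extends along (0, 1), (1, 0)), but C strictly increases along every unbounded feasible direction, so there is no improving ray and the minimum is attained at a vertex.

The optimum lies where 2x1 + 8x2 = 28 and 5x1 + 2x2 = 52.
Solving simultaneously gives x1 = 10, x2 = 1.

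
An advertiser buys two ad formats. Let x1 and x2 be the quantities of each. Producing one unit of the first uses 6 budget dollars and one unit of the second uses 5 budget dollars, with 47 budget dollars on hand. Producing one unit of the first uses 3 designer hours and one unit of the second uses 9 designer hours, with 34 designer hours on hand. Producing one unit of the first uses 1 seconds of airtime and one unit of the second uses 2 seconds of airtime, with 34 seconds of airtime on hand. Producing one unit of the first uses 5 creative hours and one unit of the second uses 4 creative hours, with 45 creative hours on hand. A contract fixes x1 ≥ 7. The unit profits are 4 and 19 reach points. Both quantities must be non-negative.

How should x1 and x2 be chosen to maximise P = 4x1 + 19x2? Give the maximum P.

Corner points and P = 4x1 + 19x2:
  (47/6, 0) → P = 94/3
  (7, 0) → P = 28
  (7, 1) → P = 47

At the optimal vertex, 6x1 + 5x2 = 47 and x1 = 7.
Solving simultaneously gives x1 = 7, x2 = 1.

x1 = 7, x2 = 1, maximum P = 47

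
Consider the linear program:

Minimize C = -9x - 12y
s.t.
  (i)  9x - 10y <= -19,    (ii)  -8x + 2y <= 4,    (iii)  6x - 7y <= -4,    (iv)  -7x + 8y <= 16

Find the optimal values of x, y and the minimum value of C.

x = 4, y = 11/2, minimum C = -102

The binding constraints are 9x - 10y = -19 and -7x + 8y = 16.
Solving simultaneously gives x = 4, y = 11/2.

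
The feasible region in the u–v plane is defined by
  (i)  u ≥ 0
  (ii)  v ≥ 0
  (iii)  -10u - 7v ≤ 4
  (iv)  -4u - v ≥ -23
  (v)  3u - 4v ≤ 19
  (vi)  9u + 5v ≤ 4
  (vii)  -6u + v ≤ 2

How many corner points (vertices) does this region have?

The feasible vertices (each the meet of two boundaries and inside every other half-plane) are:
  (0, 0)
  (0, 4/5)
  (4/9, 0)

3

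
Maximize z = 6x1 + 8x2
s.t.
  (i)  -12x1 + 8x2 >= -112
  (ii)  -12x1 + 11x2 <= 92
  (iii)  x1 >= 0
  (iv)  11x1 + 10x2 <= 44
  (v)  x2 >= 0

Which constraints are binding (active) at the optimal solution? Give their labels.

Vertices and z = 6x1 + 8x2:
  (0, 22/5) → z = 176/5
  (0, 0) → z = 0
  (4, 0) → z = 24

The maximum is at (0, 22/5). Substituting into each constraint, equality holds for (iii) and (iv); the remaining constraints have slack.

(iii) and (iv)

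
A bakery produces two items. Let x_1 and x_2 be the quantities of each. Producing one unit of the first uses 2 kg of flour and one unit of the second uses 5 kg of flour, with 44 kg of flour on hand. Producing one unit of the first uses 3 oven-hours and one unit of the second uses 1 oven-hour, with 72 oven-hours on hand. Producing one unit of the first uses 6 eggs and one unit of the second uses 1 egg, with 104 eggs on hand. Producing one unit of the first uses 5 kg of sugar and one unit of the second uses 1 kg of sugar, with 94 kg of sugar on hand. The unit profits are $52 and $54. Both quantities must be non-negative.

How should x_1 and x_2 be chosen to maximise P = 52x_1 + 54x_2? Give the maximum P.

The optimum lies where 2x_1 + 5x_2 = 44 and 6x_1 + x_2 = 104.
Solving simultaneously gives x_1 = 17, x_2 = 2.

x_1 = 17, x_2 = 2, maximum P = 992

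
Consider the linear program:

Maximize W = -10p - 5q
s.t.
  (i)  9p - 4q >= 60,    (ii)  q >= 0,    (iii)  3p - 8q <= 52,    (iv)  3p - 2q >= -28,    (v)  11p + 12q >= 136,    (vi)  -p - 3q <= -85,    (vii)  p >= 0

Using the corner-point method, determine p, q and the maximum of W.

The feasible region is unbounded (it extends along (2, 3), (8, 3)), but W strictly decreases along every unbounded feasible direction, so there is no improving ray and the maximum is attained at a vertex.

The optimum lies where 9p - 4q = 60 and -p - 3q = -85.
Solving simultaneously gives p = 520/31, q = 705/31.

p = 520/31, q = 705/31, maximum W = -8725/31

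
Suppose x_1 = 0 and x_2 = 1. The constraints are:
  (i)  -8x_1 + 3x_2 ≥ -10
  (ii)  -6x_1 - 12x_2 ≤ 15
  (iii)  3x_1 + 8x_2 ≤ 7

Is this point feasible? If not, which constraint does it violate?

not feasible — violates (iii)

Constraint (iii): 3x_1 + 8x_2 = 8, which is not ≤ 7. All other constraints are satisfied.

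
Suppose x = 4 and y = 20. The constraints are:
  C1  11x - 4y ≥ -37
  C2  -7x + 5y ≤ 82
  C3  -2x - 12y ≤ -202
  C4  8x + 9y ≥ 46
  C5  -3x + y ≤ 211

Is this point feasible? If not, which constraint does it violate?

C1: -36 ≥ -37 ✓
C2: 72 ≤ 82 ✓
C3: -248 ≤ -202 ✓
C4: 212 ≥ 46 ✓
C5: 8 ≤ 211 ✓

feasible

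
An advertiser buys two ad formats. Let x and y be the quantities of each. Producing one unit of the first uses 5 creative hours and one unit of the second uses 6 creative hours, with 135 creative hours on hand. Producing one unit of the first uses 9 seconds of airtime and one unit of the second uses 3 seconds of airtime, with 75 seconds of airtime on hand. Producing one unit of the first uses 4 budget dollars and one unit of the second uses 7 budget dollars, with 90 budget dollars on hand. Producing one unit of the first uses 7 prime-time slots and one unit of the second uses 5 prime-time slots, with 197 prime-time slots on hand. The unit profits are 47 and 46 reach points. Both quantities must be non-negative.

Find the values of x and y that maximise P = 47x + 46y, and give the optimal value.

x = 5, y = 10, maximum P = 695

Corner points and P = 47x + 46y:
  (0, 0) → P = 0
  (0, 90/7) → P = 4140/7
  (25/3, 0) → P = 1175/3
  (5, 10) → P = 695

The binding constraints are 9x + 3y = 75 and 4x + 7y = 90.
Solving simultaneously gives x = 5, y = 10.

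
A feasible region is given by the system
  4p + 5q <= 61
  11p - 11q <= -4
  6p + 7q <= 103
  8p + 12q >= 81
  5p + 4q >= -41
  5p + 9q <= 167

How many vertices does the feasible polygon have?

Of the 15 pairwise boundary intersections, those satisfying every inequality are:
  (217/33, 229/33)
  (-26, 33)
  (843/220, 923/220)
  (-204/7, 733/28)
  (-1037/25, 208/5)

5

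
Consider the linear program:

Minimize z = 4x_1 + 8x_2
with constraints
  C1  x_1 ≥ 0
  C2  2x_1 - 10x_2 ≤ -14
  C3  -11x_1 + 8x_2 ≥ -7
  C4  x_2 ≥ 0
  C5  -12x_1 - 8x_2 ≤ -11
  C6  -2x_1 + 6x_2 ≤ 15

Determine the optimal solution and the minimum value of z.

x_1 = 0, x_2 = 7/5, minimum z = 56/5

Corner points and z = 4x_1 + 8x_2:
  (0, 7/5) → z = 56/5
  (0, 5/2) → z = 20
  (91/47, 84/47) → z = 1036/47
  (81/25, 179/50) → z = 208/5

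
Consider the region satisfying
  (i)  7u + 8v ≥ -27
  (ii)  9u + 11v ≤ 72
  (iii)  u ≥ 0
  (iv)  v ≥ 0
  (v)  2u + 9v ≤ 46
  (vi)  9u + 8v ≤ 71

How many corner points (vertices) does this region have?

Of the 15 pairwise boundary intersections, those satisfying every inequality are:
  (142/59, 270/59)
  (205/27, 1/3)
  (0, 0)
  (0, 46/9)
  (71/9, 0)

5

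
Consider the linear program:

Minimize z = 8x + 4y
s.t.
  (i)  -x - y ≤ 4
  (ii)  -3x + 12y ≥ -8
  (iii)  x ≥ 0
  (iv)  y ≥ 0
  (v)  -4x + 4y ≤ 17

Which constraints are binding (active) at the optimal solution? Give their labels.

Corner points and z = 8x + 4y:
  (8/3, 0) → z = 64/3
  (0, 0) → z = 0
  (0, 17/4) → z = 17
The feasible region is unbounded (it extends along (1, 1), (4, 1)), but z strictly increases along every unbounded feasible direction, so there is no improving ray and the minimum is attained at a vertex.

The minimum is at (0, 0). Substituting into each constraint, equality holds for (iii) and (iv); the remaining constraints have slack.

(iii) and (iv)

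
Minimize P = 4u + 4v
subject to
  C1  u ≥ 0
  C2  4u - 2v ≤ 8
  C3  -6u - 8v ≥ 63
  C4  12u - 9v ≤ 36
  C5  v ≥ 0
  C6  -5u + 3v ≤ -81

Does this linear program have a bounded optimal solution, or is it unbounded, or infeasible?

infeasible

The boundaries v = 0 and -5u + 3v = -81 meet at (81/5, 0), but that point violates 4u - 2v ≤ 8. Every candidate vertex is excluded by some other constraint, so the feasible region is empty.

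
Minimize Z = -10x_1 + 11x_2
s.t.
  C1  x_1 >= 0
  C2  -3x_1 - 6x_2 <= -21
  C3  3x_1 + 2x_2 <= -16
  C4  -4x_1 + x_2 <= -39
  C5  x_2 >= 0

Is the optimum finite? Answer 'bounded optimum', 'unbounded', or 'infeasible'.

infeasible

The boundaries -4x_1 + x_2 = -39 and x_2 = 0 meet at (39/4, 0), but that point violates 3x_1 + 2x_2 ≤ -16. Every candidate vertex is excluded by some other constraint, so the feasible region is empty.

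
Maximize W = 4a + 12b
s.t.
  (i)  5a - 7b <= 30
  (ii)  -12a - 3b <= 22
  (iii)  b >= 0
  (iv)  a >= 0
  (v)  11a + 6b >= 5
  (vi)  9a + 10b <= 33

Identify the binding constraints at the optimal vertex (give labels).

(iv) and (vi)

Vertices and W = 4a + 12b:
  (5/11, 0) → W = 20/11
  (11/3, 0) → W = 44/3
  (0, 5/6) → W = 10
  (0, 33/10) → W = 198/5

The maximum is at (0, 33/10). Substituting into each constraint, equality holds for (iv) and (vi); the remaining constraints have slack.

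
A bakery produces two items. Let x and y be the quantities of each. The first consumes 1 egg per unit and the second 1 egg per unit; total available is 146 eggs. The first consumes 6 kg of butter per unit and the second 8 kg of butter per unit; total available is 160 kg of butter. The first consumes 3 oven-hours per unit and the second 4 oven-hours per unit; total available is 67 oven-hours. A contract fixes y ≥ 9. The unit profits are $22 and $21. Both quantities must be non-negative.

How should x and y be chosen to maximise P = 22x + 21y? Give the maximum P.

Corner points and P = 22x + 21y:
  (0, 67/4) → P = 1407/4
  (0, 9) → P = 189
  (31/3, 9) → P = 1249/3

The binding constraints are 3x + 4y = 67 and y = 9.
Solving simultaneously gives x = 31/3, y = 9.

x = 31/3, y = 9, maximum P = 1249/3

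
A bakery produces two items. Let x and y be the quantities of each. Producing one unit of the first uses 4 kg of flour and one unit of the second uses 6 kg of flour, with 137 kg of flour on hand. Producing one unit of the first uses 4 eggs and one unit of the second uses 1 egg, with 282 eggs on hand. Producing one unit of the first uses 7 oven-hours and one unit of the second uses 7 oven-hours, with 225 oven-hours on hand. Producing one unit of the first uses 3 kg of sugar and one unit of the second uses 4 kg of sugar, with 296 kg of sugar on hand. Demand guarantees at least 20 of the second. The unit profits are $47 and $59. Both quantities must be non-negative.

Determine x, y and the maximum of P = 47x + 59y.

x = 17/4, y = 20, maximum P = 5519/4

Extreme points and P = 47x + 59y:
  (0, 137/6) → P = 8083/6
  (0, 20) → P = 1180
  (17/4, 20) → P = 5519/4

At the optimal vertex, 4x + 6y = 137 and y = 20.
Solving simultaneously gives x = 17/4, y = 20.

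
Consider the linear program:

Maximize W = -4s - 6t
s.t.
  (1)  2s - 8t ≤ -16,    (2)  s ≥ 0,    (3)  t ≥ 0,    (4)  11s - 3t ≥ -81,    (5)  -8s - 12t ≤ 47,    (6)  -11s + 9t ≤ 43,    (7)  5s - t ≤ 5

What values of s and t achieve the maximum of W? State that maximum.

Extreme points and W = -4s - 6t:
  (0, 2) → W = -12
  (28/19, 45/19) → W = -382/19
  (0, 43/9) → W = -86/3
  (44/17, 135/17) → W = -58

s = 0, t = 2, maximum W = -12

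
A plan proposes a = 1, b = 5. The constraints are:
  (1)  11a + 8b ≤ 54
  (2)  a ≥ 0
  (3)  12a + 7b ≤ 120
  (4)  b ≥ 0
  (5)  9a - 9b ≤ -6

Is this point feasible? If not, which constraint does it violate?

(1): 51 ≤ 54 ✓
(2): 1 ≥ 0 ✓
(3): 47 ≤ 120 ✓
(4): 5 ≥ 0 ✓
(5): -36 ≤ -6 ✓

feasible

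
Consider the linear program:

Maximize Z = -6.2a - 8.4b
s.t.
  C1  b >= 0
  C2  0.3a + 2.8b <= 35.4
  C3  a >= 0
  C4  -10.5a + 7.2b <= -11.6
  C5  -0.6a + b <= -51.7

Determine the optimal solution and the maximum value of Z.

a = 517/6, b = 0, maximum Z = -16027/30

Vertices and Z = -6.2a - 8.4b:
  (118, 0) → Z = -3658/5
  (517/6, 0) → Z = -16027/30
  (9008/99, 191/66) → Z = -291281/495

At the optimal vertex, b = 0 and -0.6a + b = -51.7.
Solving simultaneously gives a = 517/6, b = 0.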